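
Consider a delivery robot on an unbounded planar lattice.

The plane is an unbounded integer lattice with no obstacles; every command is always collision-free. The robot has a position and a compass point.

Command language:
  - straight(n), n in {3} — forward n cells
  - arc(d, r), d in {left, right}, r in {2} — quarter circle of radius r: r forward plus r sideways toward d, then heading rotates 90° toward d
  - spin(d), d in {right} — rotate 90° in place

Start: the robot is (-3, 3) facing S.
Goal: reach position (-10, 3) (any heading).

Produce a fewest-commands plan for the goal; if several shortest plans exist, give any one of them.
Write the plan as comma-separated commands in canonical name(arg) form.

arc(right, 2), straight(3), arc(right, 2)

initial: (-3, 3) facing S
step 1 (arc(right, 2)): (-5, 1) facing W
step 2 (straight(3)): (-8, 1) facing W
step 3 (arc(right, 2)): (-10, 3) facing N
no 2-step plan works, so 3 is optimal.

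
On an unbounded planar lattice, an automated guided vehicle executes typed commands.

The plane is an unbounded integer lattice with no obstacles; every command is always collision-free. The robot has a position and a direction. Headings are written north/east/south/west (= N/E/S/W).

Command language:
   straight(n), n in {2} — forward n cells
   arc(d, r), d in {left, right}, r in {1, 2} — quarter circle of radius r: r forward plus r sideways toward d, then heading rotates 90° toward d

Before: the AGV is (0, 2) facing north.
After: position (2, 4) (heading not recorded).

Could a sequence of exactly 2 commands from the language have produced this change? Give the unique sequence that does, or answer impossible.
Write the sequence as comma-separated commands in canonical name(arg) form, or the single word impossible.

arc(right, 1), arc(left, 1)

key: running arc(left, 1) before arc(right, 1) would end elsewhere — order is forced
t0: (0, 2) facing north
[1] after arc(right, 1): (1, 3) facing east
[2] after arc(left, 1): (2, 4) facing north
no rival 2-sequence matches.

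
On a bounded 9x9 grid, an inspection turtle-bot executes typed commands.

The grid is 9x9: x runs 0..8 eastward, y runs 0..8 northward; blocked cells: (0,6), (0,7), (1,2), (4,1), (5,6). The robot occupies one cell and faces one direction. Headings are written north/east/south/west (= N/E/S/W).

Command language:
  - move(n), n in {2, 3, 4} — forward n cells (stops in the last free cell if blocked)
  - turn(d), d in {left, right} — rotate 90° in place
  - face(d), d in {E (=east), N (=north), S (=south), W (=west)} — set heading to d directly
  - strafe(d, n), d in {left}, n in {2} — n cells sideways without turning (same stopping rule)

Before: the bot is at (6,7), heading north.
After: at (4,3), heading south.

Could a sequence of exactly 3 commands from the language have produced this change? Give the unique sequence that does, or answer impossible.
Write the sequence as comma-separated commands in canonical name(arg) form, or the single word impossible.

strafe(left, 2), face(S), move(4)

key: order matters: swapping strafe(left, 2) and move(4) lands elsewhere
begin: at (6,7), heading north
t=1 strafe(left, 2) ⇒ at (4,7), heading north
t=2 face(S) ⇒ at (4,7), heading south
t=3 move(4) ⇒ at (4,3), heading south
no other 3-command option fits: unique.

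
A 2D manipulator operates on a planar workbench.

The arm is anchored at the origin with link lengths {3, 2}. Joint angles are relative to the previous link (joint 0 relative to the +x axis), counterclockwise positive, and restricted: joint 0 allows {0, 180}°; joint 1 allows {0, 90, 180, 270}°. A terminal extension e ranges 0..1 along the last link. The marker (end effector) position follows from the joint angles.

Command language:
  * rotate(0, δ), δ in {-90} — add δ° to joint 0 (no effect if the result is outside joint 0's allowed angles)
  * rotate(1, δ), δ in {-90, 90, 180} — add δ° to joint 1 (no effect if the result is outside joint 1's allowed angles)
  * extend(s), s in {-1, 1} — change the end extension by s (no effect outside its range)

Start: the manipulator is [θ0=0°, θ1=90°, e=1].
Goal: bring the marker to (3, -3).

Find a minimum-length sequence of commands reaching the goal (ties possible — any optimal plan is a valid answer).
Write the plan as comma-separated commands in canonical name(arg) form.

rotate(1, 180)

begin: [θ0=0°, θ1=90°, e=1]
[1] after rotate(1, 180): [θ0=0°, θ1=270°, e=1]
shorter routes all fall short; 1 is best.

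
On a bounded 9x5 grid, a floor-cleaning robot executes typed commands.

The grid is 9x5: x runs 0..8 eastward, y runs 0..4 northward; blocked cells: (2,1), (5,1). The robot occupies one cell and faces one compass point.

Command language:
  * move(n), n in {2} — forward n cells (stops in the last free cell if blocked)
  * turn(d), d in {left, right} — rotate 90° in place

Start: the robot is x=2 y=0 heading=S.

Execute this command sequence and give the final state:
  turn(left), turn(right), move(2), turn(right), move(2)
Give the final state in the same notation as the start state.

from: x=2 y=0 heading=S
[1] after turn(left): x=2 y=0 heading=E
[2] after turn(right): x=2 y=0 heading=S
[3] after move(2): x=2 y=0 heading=S
[4] after turn(right): x=2 y=0 heading=W
[5] after move(2): x=0 y=0 heading=W

x=0 y=0 heading=W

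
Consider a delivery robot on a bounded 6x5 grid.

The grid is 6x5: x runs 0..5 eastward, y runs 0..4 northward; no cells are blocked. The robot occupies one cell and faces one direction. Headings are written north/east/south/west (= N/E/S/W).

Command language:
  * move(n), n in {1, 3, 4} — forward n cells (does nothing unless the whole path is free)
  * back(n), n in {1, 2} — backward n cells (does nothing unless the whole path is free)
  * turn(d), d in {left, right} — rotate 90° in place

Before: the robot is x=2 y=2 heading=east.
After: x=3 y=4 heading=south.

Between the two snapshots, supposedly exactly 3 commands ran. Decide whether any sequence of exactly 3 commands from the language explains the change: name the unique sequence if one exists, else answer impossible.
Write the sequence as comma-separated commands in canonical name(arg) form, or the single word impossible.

move(1), turn(right), back(2)

key: order matters: swapping move(1) and back(2) lands elsewhere
begin: x=2 y=2 heading=east
1. move(1) → x=3 y=2 heading=east
2. turn(right) → x=3 y=2 heading=south
3. back(2) → x=3 y=4 heading=south
no rival 3-sequence matches.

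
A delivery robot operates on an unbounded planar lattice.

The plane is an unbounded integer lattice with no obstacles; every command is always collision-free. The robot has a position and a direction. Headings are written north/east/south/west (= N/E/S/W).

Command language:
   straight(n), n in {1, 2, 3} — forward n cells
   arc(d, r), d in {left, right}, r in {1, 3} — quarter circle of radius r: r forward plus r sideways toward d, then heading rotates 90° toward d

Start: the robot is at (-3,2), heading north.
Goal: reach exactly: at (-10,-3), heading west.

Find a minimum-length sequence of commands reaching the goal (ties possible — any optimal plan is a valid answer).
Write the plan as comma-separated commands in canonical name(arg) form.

begin: at (-3,2), heading north
[1] after arc(left, 1): at (-4,3), heading west
[2] after arc(left, 3): at (-7,0), heading south
[3] after arc(right, 3): at (-10,-3), heading west
no 2-step plan works, so 3 is optimal.

arc(left, 1), arc(left, 3), arc(right, 3)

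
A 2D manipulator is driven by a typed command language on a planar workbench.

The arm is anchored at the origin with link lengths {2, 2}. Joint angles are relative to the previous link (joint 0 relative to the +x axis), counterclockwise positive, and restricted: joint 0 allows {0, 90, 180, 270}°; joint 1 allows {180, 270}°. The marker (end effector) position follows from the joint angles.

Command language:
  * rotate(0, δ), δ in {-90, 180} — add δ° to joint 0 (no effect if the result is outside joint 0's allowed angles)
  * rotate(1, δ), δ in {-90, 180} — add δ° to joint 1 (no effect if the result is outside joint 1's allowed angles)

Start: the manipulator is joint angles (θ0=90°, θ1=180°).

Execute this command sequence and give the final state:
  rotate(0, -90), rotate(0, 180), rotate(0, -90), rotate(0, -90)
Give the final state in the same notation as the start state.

joint angles (θ0=0°, θ1=180°)

start: joint angles (θ0=90°, θ1=180°)
[1] after rotate(0, -90): joint angles (θ0=0°, θ1=180°)
[2] after rotate(0, 180): joint angles (θ0=180°, θ1=180°)
[3] after rotate(0, -90): joint angles (θ0=90°, θ1=180°)
[4] after rotate(0, -90): joint angles (θ0=0°, θ1=180°)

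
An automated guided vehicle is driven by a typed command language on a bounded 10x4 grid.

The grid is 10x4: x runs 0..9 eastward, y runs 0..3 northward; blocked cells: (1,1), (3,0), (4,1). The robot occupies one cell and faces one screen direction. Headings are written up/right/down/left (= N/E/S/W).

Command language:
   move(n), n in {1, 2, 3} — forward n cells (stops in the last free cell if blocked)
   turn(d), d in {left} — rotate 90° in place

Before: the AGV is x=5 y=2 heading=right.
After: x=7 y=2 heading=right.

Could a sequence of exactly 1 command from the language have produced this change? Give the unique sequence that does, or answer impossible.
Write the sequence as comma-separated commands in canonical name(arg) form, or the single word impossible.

move(2)

key: heading stays E — the single command does not turn
t0: x=5 y=2 heading=right
[1] after move(2): x=7 y=2 heading=right
no other 1-command option fits: unique.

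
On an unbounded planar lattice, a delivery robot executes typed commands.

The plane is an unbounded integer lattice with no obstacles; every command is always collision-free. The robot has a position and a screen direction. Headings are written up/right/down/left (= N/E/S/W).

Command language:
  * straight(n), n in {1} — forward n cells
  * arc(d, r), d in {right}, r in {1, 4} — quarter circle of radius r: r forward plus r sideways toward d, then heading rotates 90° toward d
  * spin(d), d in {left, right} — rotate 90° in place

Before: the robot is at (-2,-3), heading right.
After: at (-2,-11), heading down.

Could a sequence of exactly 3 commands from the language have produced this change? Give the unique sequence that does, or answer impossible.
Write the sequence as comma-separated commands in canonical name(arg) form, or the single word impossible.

arc(right, 4), arc(right, 4), spin(left)

key: position moved to (-2,-11) AND the heading swung to S — translation plus rotation needed
begin: at (-2,-3), heading right
t=1 arc(right, 4) ⇒ at (2,-7), heading down
t=2 arc(right, 4) ⇒ at (-2,-11), heading left
t=3 spin(left) ⇒ at (-2,-11), heading down
uniquely the one of 125 3-step routes that fits.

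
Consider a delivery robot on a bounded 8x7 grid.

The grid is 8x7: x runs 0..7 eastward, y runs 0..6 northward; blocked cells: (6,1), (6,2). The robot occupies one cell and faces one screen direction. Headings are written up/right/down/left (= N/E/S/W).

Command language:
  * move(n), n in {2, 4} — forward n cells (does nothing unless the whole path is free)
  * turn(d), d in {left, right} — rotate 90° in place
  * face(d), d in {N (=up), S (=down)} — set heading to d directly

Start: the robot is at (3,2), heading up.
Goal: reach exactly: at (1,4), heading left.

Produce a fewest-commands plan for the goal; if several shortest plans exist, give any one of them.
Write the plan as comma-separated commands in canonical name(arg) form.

move(2), turn(left), move(2)

t0: at (3,2), heading up
t=1 move(2) ⇒ at (3,4), heading up
t=2 turn(left) ⇒ at (3,4), heading left
t=3 move(2) ⇒ at (1,4), heading left
shorter routes all fall short; 3 is best.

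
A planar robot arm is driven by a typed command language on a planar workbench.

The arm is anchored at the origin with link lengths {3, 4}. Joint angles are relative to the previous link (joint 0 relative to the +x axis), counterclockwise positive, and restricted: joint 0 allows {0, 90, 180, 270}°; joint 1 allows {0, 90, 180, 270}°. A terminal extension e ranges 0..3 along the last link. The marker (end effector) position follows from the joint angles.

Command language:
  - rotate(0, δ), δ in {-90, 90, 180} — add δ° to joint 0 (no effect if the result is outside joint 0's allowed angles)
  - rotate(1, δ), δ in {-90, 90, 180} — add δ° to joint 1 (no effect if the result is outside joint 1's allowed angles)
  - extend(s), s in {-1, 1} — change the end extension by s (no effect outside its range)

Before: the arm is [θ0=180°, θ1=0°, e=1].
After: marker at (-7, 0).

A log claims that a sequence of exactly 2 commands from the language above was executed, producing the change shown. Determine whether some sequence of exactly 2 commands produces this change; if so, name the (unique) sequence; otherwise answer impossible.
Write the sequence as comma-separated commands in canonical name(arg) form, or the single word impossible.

from: [θ0=180°, θ1=0°, e=1]
[1] after extend(-1): [θ0=180°, θ1=0°, e=0]
[2] after extend(-1): [θ0=180°, θ1=0°, e=0]
all 64 alternatives checked — unique.

extend(-1), extend(-1)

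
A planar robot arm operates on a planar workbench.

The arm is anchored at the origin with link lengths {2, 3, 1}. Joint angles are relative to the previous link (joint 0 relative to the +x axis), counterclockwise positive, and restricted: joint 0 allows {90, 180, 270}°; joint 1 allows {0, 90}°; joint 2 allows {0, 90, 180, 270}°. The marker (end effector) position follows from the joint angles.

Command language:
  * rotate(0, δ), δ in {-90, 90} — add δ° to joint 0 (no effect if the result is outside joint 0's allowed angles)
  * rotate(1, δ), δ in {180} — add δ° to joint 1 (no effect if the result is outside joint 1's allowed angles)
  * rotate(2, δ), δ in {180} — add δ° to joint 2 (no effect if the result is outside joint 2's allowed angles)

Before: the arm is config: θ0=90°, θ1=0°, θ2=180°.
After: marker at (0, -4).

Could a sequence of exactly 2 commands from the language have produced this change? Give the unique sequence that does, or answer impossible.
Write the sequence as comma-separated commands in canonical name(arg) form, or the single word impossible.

begin: config: θ0=90°, θ1=0°, θ2=180°
t=1 rotate(0, 90) ⇒ config: θ0=180°, θ1=0°, θ2=180°
t=2 rotate(0, 90) ⇒ config: θ0=270°, θ1=0°, θ2=180°
uniquely the one of 16 2-step routes that fits.

rotate(0, 90), rotate(0, 90)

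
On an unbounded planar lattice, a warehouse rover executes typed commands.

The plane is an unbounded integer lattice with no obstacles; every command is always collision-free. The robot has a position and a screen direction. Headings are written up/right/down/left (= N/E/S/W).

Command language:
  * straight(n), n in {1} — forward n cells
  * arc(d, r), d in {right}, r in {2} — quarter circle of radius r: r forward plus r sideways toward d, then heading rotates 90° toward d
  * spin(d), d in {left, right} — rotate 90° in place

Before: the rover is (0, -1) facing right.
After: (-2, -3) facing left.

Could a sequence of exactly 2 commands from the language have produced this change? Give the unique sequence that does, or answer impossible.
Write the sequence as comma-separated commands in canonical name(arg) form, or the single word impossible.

spin(right), arc(right, 2)

key: position moved to (-2,-3) AND the heading swung to W — translation plus rotation needed
t0: (0, -1) facing right
step 1 (spin(right)): (0, -1) facing down
step 2 (arc(right, 2)): (-2, -3) facing left
uniquely the one of 16 2-step routes that fits.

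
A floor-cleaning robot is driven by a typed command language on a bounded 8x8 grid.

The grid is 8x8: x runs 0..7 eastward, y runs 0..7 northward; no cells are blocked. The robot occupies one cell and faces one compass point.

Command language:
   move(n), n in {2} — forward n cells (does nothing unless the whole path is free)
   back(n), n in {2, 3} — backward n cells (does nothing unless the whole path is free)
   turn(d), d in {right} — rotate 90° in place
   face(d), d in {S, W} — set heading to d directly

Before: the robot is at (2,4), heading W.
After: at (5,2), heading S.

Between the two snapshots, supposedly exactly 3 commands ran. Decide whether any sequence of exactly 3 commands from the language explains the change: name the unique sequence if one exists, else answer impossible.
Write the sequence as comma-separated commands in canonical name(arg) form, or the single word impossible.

key: order matters: swapping back(3) and move(2) lands elsewhere
initial: at (2,4), heading W
t=1 back(3) ⇒ at (5,4), heading W
t=2 face(S) ⇒ at (5,4), heading S
t=3 move(2) ⇒ at (5,2), heading S
all 216 alternatives checked — unique.

back(3), face(S), move(2)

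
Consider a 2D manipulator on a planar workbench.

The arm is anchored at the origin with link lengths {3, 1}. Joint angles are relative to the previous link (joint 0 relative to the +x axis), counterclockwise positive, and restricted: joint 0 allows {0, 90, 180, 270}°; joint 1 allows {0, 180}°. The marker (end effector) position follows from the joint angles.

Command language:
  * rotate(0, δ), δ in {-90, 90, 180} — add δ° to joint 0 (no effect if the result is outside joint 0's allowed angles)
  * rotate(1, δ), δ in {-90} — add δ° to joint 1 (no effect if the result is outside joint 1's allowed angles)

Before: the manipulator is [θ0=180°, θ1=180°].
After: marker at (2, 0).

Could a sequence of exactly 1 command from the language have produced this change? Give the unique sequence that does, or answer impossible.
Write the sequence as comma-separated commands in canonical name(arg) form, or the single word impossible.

rotate(0, 180)

begin: [θ0=180°, θ1=180°]
step 1 (rotate(0, 180)): [θ0=0°, θ1=180°]
no rival 1-sequence matches.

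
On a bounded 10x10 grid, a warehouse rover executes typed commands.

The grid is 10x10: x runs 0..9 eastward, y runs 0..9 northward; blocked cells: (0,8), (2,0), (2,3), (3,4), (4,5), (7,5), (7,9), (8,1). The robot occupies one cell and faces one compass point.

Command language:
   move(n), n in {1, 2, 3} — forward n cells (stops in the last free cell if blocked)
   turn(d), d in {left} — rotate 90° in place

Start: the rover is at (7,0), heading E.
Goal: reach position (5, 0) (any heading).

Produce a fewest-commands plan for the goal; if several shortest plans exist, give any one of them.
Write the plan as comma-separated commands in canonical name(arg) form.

turn(left), turn(left), move(2)

start: at (7,0), heading E
[1] after turn(left): at (7,0), heading N
[2] after turn(left): at (7,0), heading W
[3] after move(2): at (5,0), heading W
minimal: 3 command(s), checked below 3.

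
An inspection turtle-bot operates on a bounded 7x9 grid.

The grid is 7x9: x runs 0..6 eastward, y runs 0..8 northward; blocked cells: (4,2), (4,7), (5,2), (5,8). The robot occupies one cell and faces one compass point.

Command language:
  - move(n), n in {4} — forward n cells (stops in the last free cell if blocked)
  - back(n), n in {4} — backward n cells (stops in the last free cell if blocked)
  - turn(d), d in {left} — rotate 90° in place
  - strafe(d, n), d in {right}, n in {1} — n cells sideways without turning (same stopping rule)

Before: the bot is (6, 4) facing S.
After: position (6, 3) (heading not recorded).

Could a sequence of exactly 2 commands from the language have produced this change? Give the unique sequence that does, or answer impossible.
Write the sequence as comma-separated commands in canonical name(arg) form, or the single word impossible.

key: running strafe(right, 1) before turn(left) would end elsewhere — order is forced
initial: (6, 4) facing S
[1] after turn(left): (6, 4) facing E
[2] after strafe(right, 1): (6, 3) facing E
no other 2-command option fits: unique.

turn(left), strafe(right, 1)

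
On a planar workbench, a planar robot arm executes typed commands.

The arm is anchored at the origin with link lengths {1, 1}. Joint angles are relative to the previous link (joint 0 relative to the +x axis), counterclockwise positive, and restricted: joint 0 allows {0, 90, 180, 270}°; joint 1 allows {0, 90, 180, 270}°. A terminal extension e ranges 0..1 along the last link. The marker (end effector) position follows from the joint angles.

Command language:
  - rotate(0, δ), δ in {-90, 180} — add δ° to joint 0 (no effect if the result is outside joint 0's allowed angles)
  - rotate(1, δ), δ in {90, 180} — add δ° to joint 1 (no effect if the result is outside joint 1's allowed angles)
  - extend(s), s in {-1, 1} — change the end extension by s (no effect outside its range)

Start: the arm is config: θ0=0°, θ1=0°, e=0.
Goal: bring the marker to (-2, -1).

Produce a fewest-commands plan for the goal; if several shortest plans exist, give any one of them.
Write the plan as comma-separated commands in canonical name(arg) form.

rotate(1, 90), extend(1), rotate(0, -90), rotate(1, 180)

begin: config: θ0=0°, θ1=0°, e=0
t=1 rotate(1, 90) ⇒ config: θ0=0°, θ1=90°, e=0
t=2 extend(1) ⇒ config: θ0=0°, θ1=90°, e=1
t=3 rotate(0, -90) ⇒ config: θ0=270°, θ1=90°, e=1
t=4 rotate(1, 180) ⇒ config: θ0=270°, θ1=270°, e=1
nothing shorter than 4 reaches the goal.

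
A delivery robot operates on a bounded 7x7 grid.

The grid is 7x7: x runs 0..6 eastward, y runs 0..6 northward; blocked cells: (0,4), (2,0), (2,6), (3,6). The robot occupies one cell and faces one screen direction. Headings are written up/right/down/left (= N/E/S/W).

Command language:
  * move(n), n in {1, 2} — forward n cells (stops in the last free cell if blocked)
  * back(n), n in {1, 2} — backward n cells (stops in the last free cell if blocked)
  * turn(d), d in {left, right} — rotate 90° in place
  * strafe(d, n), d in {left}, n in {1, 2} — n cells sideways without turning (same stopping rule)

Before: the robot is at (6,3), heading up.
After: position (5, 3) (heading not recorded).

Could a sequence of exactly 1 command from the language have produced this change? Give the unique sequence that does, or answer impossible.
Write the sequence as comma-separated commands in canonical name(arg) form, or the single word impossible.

initial: at (6,3), heading up
[1] after strafe(left, 1): at (5,3), heading up
all 8 alternatives checked — unique.

strafe(left, 1)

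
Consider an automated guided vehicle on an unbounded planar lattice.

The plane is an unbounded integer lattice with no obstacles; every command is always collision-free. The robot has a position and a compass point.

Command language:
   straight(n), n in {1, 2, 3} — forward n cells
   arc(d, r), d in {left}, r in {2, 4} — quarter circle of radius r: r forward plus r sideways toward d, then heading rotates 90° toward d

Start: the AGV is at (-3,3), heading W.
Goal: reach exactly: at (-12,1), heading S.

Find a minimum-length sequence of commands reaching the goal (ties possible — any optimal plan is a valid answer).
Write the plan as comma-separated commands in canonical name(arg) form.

straight(3), straight(3), straight(1), arc(left, 2)

from: at (-3,3), heading W
[1] after straight(3): at (-6,3), heading W
[2] after straight(3): at (-9,3), heading W
[3] after straight(1): at (-10,3), heading W
[4] after arc(left, 2): at (-12,1), heading S
shorter routes all fall short; 4 is best.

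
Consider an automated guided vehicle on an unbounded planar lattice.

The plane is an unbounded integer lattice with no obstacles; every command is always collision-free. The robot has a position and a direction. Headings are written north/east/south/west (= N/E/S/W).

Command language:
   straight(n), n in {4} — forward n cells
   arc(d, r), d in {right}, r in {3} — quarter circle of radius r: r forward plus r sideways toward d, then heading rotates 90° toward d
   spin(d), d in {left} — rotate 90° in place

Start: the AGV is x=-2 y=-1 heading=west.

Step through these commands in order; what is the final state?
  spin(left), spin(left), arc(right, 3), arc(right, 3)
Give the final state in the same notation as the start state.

x=-2 y=-7 heading=west

initial: x=-2 y=-1 heading=west
[1] after spin(left): x=-2 y=-1 heading=south
[2] after spin(left): x=-2 y=-1 heading=east
[3] after arc(right, 3): x=1 y=-4 heading=south
[4] after arc(right, 3): x=-2 y=-7 heading=west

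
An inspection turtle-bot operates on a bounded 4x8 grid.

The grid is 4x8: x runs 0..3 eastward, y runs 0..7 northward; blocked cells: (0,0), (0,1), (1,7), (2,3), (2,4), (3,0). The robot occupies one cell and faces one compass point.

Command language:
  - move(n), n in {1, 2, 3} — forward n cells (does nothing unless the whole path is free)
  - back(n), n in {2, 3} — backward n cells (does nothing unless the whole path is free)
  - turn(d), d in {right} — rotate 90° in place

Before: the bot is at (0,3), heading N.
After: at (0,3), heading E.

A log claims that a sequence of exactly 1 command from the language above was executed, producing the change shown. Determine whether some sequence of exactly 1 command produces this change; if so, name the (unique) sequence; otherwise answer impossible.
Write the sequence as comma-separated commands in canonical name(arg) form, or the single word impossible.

key: (0,3) unchanged — the single command moves nothing
from: at (0,3), heading N
[1] after turn(right): at (0,3), heading E
uniquely the one of 6 1-step routes that fits.

turn(right)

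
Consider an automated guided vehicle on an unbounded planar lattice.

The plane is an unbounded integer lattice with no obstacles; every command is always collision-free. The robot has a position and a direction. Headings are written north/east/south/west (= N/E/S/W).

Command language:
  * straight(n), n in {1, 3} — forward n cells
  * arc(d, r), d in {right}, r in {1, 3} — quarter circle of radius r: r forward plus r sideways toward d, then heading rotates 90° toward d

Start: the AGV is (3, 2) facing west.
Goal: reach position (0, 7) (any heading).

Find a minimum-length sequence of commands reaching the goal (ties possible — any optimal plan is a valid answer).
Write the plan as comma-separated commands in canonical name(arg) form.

arc(right, 3), straight(1), straight(1)

initial: (3, 2) facing west
t=1 arc(right, 3) ⇒ (0, 5) facing north
t=2 straight(1) ⇒ (0, 6) facing north
t=3 straight(1) ⇒ (0, 7) facing north
nothing shorter than 3 reaches the goal.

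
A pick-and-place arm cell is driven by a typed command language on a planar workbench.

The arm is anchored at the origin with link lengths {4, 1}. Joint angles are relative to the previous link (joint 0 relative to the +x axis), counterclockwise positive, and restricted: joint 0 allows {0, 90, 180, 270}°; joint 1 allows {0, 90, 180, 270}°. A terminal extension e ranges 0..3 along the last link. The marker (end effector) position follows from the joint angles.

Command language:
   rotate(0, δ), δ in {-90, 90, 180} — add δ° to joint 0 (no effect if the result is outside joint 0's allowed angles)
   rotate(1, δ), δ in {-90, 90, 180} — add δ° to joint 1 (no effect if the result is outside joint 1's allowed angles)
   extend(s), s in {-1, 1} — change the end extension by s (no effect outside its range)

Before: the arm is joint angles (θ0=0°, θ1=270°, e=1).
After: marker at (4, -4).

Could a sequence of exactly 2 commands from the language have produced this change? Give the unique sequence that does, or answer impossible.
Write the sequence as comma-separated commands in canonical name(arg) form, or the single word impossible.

extend(1), extend(1)

initial: joint angles (θ0=0°, θ1=270°, e=1)
1. extend(1) → joint angles (θ0=0°, θ1=270°, e=2)
2. extend(1) → joint angles (θ0=0°, θ1=270°, e=3)
no other 2-command option fits: unique.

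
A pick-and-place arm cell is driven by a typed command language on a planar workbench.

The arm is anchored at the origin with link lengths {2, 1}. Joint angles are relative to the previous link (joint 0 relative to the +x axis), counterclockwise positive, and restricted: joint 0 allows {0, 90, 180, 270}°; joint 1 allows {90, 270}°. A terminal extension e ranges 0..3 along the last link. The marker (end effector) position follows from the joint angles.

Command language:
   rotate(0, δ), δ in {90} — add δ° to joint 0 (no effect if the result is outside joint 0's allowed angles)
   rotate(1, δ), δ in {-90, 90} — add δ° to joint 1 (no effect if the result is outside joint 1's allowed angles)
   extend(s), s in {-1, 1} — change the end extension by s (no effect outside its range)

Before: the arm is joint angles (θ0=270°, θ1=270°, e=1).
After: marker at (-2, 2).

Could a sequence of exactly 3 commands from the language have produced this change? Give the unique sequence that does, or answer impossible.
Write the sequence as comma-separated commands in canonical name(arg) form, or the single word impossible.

from: joint angles (θ0=270°, θ1=270°, e=1)
1. rotate(0, 90) → joint angles (θ0=0°, θ1=270°, e=1)
2. rotate(0, 90) → joint angles (θ0=90°, θ1=270°, e=1)
3. rotate(0, 90) → joint angles (θ0=180°, θ1=270°, e=1)
all 125 alternatives checked — unique.

rotate(0, 90), rotate(0, 90), rotate(0, 90)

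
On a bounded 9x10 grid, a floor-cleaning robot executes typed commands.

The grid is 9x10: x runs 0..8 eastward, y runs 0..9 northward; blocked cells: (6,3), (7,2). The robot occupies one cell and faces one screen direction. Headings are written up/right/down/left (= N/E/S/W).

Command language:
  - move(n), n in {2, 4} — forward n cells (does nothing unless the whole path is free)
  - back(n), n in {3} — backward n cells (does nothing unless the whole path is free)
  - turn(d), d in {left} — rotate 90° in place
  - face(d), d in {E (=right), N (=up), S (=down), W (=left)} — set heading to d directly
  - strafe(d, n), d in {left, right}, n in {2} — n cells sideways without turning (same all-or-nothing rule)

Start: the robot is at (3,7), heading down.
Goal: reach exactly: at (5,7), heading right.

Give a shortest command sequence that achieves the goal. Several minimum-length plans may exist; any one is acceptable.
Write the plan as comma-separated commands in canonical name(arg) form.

face(E), move(2)

start: at (3,7), heading down
t=1 face(E) ⇒ at (3,7), heading right
t=2 move(2) ⇒ at (5,7), heading right
no 1-step plan works, so 2 is optimal.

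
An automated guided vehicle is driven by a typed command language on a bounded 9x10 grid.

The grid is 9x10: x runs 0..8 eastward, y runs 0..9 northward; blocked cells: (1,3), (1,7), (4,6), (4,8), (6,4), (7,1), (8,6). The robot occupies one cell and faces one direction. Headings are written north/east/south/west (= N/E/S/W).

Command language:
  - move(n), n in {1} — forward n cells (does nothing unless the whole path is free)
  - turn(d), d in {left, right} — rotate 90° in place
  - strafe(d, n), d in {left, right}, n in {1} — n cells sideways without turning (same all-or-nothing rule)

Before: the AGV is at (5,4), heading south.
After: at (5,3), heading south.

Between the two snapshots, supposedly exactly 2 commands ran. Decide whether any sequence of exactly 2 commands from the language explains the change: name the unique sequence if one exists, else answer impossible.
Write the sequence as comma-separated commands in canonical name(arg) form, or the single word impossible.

key: strafe(left, 1) would hit the blocked cell at (6,4), so it does nothing
begin: at (5,4), heading south
1. strafe(left, 1) → at (5,4), heading south
2. move(1) → at (5,3), heading south
no rival 2-sequence matches.

strafe(left, 1), move(1)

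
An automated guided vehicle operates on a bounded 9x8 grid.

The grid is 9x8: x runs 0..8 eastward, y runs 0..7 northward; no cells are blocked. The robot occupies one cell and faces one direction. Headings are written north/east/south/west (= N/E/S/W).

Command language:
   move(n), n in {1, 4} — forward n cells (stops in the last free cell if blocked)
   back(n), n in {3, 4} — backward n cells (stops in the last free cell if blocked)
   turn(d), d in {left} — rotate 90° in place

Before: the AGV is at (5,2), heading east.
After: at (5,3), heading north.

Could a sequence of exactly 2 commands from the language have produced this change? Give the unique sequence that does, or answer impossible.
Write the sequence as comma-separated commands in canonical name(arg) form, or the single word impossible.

turn(left), move(1)

key: position moved to (5,3) AND the heading swung to N — translation plus rotation needed
initial: at (5,2), heading east
t=1 turn(left) ⇒ at (5,2), heading north
t=2 move(1) ⇒ at (5,3), heading north
all 25 alternatives checked — unique.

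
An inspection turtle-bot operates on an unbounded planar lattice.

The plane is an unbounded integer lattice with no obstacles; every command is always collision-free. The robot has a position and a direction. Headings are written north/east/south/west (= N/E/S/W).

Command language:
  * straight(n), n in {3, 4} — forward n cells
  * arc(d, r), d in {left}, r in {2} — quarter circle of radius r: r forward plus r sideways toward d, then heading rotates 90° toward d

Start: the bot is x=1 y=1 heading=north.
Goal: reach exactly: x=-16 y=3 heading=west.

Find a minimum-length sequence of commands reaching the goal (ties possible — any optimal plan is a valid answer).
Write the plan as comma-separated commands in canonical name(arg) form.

begin: x=1 y=1 heading=north
step 1 (arc(left, 2)): x=-1 y=3 heading=west
step 2 (straight(3)): x=-4 y=3 heading=west
step 3 (straight(4)): x=-8 y=3 heading=west
step 4 (straight(4)): x=-12 y=3 heading=west
step 5 (straight(4)): x=-16 y=3 heading=west
minimal: 5 command(s), checked below 5.

arc(left, 2), straight(3), straight(4), straight(4), straight(4)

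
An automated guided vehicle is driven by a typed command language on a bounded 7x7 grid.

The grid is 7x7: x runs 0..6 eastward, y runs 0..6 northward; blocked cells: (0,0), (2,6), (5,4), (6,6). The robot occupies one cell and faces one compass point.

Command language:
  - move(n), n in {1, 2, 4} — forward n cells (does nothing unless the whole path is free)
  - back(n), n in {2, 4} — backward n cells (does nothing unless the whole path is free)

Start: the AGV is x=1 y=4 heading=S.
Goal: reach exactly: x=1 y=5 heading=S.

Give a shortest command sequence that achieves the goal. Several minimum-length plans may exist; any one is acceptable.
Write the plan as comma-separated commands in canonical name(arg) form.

back(2), move(1)

t0: x=1 y=4 heading=S
t=1 back(2) ⇒ x=1 y=6 heading=S
t=2 move(1) ⇒ x=1 y=5 heading=S
nothing shorter than 2 reaches the goal.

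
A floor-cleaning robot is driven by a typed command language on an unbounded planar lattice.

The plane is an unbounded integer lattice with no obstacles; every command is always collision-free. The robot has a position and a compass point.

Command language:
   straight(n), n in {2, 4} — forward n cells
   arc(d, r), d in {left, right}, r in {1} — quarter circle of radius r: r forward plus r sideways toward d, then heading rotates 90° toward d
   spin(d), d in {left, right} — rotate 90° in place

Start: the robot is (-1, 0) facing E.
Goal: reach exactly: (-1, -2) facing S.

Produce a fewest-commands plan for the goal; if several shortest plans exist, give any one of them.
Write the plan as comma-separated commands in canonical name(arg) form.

start: (-1, 0) facing E
[1] after spin(right): (-1, 0) facing S
[2] after straight(2): (-1, -2) facing S
minimal: 2 command(s), checked below 2.

spin(right), straight(2)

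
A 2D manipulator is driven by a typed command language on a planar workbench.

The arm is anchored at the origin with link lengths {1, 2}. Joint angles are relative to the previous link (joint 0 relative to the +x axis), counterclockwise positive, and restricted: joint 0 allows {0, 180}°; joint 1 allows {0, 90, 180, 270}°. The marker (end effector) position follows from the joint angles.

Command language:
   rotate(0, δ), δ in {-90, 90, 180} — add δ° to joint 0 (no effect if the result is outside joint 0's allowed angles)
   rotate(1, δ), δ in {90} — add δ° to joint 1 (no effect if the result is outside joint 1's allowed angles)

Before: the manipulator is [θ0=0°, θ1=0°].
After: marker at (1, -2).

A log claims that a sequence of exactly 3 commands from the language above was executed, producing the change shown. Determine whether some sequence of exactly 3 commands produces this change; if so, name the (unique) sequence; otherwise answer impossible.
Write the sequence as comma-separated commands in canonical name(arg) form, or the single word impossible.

rotate(1, 90), rotate(1, 90), rotate(1, 90)

begin: [θ0=0°, θ1=0°]
step 1 (rotate(1, 90)): [θ0=0°, θ1=90°]
step 2 (rotate(1, 90)): [θ0=0°, θ1=180°]
step 3 (rotate(1, 90)): [θ0=0°, θ1=270°]
no other 3-command option fits: unique.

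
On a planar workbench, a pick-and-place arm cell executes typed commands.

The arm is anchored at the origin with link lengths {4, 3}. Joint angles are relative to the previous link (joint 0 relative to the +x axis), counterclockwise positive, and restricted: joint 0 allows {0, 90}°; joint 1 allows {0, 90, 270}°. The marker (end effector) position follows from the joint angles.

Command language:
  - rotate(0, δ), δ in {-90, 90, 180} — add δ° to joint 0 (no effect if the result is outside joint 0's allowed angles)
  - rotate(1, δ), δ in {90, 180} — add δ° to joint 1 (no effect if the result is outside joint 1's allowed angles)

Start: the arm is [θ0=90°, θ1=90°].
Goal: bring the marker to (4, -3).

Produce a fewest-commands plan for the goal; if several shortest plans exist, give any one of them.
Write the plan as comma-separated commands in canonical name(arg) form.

t0: [θ0=90°, θ1=90°]
1. rotate(0, -90) → [θ0=0°, θ1=90°]
2. rotate(1, 180) → [θ0=0°, θ1=270°]
minimal: 2 command(s), checked below 2.

rotate(0, -90), rotate(1, 180)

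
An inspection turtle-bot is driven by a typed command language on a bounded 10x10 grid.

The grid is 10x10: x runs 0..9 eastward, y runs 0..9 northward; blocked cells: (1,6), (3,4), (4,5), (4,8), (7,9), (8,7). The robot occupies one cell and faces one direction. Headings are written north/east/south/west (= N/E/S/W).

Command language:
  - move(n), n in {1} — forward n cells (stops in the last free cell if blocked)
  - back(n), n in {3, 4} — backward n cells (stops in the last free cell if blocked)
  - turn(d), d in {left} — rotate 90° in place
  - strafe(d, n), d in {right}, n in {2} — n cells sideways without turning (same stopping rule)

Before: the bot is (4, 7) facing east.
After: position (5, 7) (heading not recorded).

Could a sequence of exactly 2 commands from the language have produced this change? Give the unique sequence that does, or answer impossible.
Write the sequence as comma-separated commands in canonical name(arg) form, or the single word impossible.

key: order matters: swapping move(1) and turn(left) lands elsewhere
t0: (4, 7) facing east
t=1 move(1) ⇒ (5, 7) facing east
t=2 turn(left) ⇒ (5, 7) facing north
no rival 2-sequence matches.

move(1), turn(left)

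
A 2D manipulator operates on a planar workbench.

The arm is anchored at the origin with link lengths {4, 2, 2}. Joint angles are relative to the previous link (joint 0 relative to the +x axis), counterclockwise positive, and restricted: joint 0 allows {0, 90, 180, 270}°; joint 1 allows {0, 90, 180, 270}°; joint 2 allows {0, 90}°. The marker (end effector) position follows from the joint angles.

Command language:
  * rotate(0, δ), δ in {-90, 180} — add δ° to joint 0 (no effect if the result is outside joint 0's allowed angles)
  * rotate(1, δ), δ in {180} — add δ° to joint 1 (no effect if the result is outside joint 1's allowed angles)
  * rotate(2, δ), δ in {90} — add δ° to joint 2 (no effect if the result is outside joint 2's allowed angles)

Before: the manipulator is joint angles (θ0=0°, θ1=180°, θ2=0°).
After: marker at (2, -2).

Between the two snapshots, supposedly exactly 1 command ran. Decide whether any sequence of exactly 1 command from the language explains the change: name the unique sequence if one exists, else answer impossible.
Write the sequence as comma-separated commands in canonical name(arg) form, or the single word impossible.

from: joint angles (θ0=0°, θ1=180°, θ2=0°)
t=1 rotate(2, 90) ⇒ joint angles (θ0=0°, θ1=180°, θ2=90°)
no rival 1-sequence matches.

rotate(2, 90)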